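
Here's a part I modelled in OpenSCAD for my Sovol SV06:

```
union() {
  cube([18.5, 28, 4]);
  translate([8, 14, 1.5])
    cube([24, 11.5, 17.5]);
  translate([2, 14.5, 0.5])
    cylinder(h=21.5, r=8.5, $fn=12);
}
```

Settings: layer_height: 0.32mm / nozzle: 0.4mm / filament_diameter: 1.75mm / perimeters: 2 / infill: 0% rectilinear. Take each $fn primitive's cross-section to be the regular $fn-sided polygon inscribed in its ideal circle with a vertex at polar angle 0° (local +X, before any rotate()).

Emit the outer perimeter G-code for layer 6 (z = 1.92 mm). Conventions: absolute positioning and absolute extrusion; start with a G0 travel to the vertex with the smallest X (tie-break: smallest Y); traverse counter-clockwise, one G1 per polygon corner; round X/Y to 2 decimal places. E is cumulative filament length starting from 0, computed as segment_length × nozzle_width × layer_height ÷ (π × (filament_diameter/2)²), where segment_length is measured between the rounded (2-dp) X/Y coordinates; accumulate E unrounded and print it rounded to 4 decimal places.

G0 X-6.50 Y14.50 Z1.92
G1 X-5.36 Y10.25 E0.2342
G1 X-2.25 Y7.14 E0.4682
G1 X0.00 Y6.54 E0.5921
G1 X0.00 Y0.00 E0.9402
G1 X18.50 Y0.00 E1.9247
G1 X18.50 Y14.00 E2.6697
G1 X32.00 Y14.00 E3.3881
G1 X32.00 Y25.50 E4.0001
G1 X18.50 Y25.50 E4.7185
G1 X18.50 Y28.00 E4.8516
G1 X0.00 Y28.00 E5.8361
G1 X0.00 Y22.46 E6.1309
G1 X-2.25 Y21.86 E6.2548
G1 X-5.36 Y18.75 E6.4889
G1 X-6.50 Y14.50 E6.7230

At z = 1.92 mm: the cube (footprint 18.5×28) is included at this height; the cube at (8, 14) is present — its section is the full 24×11.5 rectangle; the r=8.5 cylinder at (2, 14.5) gives a regular 12-gon of circumradius 8.5 (constant along its height); Combining (union): the regions partially overlap (shared area 262.05 mm²), so overlapping operands fuse into one piece — 1 connected region. The outline is a single polygon with 15 vertices. Extrusion per mm of travel: 0.4 × 0.32 / (π × 0.875²) = 0.053216. Accumulating E over each segment gives final E = 6.7230.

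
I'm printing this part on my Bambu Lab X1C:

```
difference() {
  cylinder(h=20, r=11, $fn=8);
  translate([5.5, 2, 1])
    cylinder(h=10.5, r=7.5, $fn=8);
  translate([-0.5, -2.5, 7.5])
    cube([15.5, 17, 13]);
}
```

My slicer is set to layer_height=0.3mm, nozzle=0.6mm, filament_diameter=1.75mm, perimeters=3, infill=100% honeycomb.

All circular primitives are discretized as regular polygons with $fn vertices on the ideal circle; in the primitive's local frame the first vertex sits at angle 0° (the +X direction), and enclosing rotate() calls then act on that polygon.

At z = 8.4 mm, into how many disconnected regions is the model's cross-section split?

1

At z = 8.4 mm: the cylinder: section is a regular 8-gon, circumradius r=11; the r=7.5 cylinder at (5.5, 2) gives a regular 8-gon of circumradius 7.5 (constant along its height); the cube at (-0.5, -2.5) is present — its section is the full 15.5×17 rectangle; Taking the first minus the rest: starting from the r=11 cylinder, the r=7.5 cylinder at (5.5, 2) partially overlaps it — only the 131.90 mm² overlap (of its 159.10 mm²) is removed, clipping the outline; the 15.5×17 cube at (-0.5, -2.5) partially overlaps it — only the 11.15 mm² overlap (of its 263.50 mm²) is removed, clipping the outline — 1 connected region. The result has 1 disconnected region.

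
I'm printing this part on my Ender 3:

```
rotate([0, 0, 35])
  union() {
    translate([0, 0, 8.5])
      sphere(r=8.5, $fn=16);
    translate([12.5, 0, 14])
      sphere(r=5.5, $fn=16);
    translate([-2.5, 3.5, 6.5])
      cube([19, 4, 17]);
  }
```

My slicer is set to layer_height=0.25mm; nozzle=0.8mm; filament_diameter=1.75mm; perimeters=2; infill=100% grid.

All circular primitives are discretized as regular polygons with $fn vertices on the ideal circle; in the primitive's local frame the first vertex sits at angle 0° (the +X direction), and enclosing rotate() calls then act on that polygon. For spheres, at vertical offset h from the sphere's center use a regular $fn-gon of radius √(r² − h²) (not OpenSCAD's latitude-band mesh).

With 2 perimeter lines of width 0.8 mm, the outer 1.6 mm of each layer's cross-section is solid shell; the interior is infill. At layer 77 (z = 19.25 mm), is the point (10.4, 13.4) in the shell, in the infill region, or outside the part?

At z = 19.25 mm: the sphere is not intersected at this z (|z−center|=10.750 > r=8.5); the sphere at (12.5, 0): section is a regular 16-gon, circumradius = √(r²−h²) = √(5.5²−5.25²) = 1.639; the 19×4 cube at (-2.5, 3.5) contributes its full rectangle; Combining (union): the 2 present regions are separate (no shared area or edge), so areas and boundary lengths simply add and each stays a separate island — 2 connected regions; (rotated 35° about Z; rotation is an isometry so areas/perimeters/island counts are preserved). Overall, the cross-section has 2 separate islands. Undo the 35° rotation: the query point maps to (16.205, 5.011) in the un-rotated model frame. The nearest boundary edge runs (16.50, 7.50)→(16.50, 3.50); distance from the point to it = 0.29 mm. (Shell/infill is judged within the island containing the point — the largest one.) The point is inside the cross-section, 0.29 mm from the nearest boundary — within the 1.6 mm shell band (2 × 0.8).

shell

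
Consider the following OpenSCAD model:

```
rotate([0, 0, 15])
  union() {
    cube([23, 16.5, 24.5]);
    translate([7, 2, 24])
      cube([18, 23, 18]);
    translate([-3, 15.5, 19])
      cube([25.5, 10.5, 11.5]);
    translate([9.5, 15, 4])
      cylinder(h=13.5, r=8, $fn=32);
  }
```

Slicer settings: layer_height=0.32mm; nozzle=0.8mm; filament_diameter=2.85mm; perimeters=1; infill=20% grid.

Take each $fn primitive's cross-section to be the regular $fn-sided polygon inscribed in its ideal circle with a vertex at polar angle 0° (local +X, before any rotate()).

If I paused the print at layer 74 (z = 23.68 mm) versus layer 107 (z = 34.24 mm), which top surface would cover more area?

Layer 74 (z = 23.68): the cube is present — its section is the full 23×16.5 rectangle (area 379.50 mm²); the cube at (7, 2) is not intersected at this z (z outside [24, 42]); the cube at (-3, 15.5) (footprint 25.5×10.5) is included at this height (area 267.75 mm²); the cylinder at (9.5, 15) is not intersected at this z (z outside [4, 17.5]); Combining (union): the regions partially overlap — summed areas 647.25 mm² minus the doubly-counted overlap 22.50 mm² gives 624.75 mm² — area = 624.75 mm²; (whole slice rotated 15° about Z — lengths, areas and connectivity unchanged). So its area = 624.75 mm². Layer 107 (z = 34.24): the cube is absent (z outside [0, 24.5]); the cube at (7, 2) (footprint 18×23) is included at this height (area 414.00 mm²); the cube at (-3, 15.5) is not intersected at this z (z outside [19, 30.5]); the cylinder at (9.5, 15) is absent (z outside [4, 17.5]); Taking the union: only the 18×23 cube at (7, 2) is present, so the union is just that shape — area = 414.00 mm²; (whole slice rotated 15° about Z — lengths, areas and connectivity unchanged). So its area = 414.00 mm². Layer 74 is larger (624.75 vs 414.00 mm²).

layer 74 (z = 23.68 mm)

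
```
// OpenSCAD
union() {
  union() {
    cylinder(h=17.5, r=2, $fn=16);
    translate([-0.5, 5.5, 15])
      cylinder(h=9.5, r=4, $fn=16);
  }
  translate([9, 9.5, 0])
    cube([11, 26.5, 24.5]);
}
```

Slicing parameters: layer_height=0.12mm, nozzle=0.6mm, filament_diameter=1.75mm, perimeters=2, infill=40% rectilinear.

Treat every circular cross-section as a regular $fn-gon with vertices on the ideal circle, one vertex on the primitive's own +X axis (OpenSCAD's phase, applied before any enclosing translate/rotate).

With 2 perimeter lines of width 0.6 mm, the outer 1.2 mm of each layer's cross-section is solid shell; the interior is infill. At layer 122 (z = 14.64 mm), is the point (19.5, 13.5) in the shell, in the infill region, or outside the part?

shell

At z = 14.64 mm: the r=2 cylinder contributes a regular 16-gon of circumradius 2; the cylinder at (-0.5, 5.5) is not intersected at this z (z outside [15, 24.5]); Merging all regions: only the r=2 cylinder is present, so the union is just that shape — 1 connected region; the cube at (9, 9.5) (footprint 11×26.5) is included at this height; Combining (union): the 2 present regions are separate (no shared area or edge), so areas and boundary lengths simply add and each stays a separate island — 2 connected regions. Overall, the cross-section has 2 separate islands. The nearest boundary edge runs (20.00, 36.00)→(20.00, 9.50); distance from the point to it = 0.50 mm. (Shell/infill is judged within the island containing the point — the largest one.) The point is inside the cross-section, 0.50 mm from the nearest boundary — within the 1.2 mm shell band (2 × 0.6).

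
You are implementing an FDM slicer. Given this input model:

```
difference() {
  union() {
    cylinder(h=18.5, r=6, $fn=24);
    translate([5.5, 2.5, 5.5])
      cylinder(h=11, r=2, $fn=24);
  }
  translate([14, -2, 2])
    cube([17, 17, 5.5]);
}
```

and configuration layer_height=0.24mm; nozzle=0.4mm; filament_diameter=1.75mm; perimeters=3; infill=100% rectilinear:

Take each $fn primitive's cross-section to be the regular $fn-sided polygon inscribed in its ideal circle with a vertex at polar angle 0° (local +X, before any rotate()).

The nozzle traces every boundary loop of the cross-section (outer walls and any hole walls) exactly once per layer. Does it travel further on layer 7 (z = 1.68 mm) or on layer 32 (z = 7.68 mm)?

layer 32 (z = 7.68 mm)

Layer 7 (z = 1.68): the cylinder: section is a regular 24-gon, circumradius r=6 (perimeter = 2·24·6.000·sin(180°/24) = 37.59 mm); the cylinder at (5.5, 2.5) is absent (z outside [5.5, 16.5]); Combining (union): only the r=6 cylinder is present, so the union is just that shape — boundary = 37.59 mm; the cube at (14, -2) is absent (z outside [2, 7.5]); Subtracting the remaining from the first: none of the subtracted shapes is present at this height, so the result so far is unchanged — boundary = 37.59 mm. So its perimeter = 37.59 mm. Layer 32 (z = 7.68): the r=6 cylinder contributes a regular 24-gon of circumradius 6 (perimeter = 2·24·6.000·sin(180°/24) = 37.59 mm); the cylinder at (5.5, 2.5): section is a regular 24-gon, circumradius r=2 (perimeter = 2·24·2.000·sin(180°/24) = 12.53 mm); Taking the union: the regions partially overlap (shared area 5.47 mm²), so the edge portions inside another operand are dropped and the merged outline is re-measured after clipping — boundary = 40.70 mm; the cube at (14, -2) is absent (z outside [2, 7.5]); Subtracting the remaining from the first: none of the subtracted shapes is present at this height, so that combined region is unchanged — boundary = 40.70 mm. So its perimeter = 40.70 mm. Layer 32 is larger (40.70 vs 37.59 mm).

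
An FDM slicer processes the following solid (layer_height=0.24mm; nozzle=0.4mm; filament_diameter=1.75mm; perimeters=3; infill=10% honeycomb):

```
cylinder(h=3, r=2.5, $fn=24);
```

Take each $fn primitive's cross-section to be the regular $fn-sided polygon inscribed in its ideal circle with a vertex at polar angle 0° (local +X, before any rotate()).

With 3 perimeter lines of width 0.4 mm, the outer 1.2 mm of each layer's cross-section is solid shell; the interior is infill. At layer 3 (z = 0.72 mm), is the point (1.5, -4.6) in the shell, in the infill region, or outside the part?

outside

At z = 0.72 mm: the r=2.5 cylinder contributes a regular 24-gon of circumradius 2.5. Overall, the cross-section is a single solid region. The nearest boundary edge runs (-0.00, -2.50)→(0.65, -2.41); distance from the point to it = 2.35 mm. The point is not inside any of the regions above, so it lies outside the cross-section (2.35 mm from the nearest boundary).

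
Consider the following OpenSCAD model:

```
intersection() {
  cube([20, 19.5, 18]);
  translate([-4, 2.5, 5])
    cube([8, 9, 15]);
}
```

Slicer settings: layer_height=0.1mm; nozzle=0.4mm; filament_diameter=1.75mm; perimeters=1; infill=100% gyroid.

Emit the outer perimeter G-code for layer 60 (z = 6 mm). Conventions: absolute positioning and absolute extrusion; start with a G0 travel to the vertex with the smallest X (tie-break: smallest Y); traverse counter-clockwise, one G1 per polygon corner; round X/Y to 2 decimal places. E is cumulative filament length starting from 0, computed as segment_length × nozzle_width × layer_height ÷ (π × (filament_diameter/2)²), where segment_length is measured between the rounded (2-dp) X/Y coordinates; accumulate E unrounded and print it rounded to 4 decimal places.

G0 X0.00 Y2.50 Z6.00
G1 X4.00 Y2.50 E0.0665
G1 X4.00 Y11.50 E0.2162
G1 X0.00 Y11.50 E0.2827
G1 X0.00 Y2.50 E0.4324

At z = 6 mm: the cube is present — its section is the full 20×19.5 rectangle; the cube at (-4, 2.5) (footprint 8×9) is included at this height; Taking the intersection: the 8×9 cube at (-4, 2.5) partially overlaps the 20×19.5 cube; clipping to the common part keeps 36.00 mm² — 1 connected region. The outline is a single polygon with 4 vertices. Extrusion per mm of travel: 0.4 × 0.1 / (π × 0.875²) = 0.016630. Accumulating E over each segment gives final E = 0.4324.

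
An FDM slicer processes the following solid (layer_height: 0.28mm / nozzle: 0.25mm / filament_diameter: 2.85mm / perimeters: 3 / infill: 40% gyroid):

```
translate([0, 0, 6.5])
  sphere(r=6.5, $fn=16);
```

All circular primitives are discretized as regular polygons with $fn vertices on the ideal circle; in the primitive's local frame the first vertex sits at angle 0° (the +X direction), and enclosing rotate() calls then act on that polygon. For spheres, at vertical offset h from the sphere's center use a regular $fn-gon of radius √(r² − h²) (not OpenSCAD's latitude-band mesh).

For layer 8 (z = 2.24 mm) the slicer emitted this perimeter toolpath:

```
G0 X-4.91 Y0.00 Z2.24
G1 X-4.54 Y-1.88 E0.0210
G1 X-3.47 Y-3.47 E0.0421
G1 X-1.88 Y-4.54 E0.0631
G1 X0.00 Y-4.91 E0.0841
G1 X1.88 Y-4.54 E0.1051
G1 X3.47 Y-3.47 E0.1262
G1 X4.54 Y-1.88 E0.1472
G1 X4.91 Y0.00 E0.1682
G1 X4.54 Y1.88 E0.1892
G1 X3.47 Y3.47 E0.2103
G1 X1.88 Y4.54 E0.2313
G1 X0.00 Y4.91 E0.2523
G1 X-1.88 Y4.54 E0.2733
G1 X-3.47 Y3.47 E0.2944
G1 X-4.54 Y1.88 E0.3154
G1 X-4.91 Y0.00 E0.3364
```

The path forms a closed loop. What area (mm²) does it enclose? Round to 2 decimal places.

73.84 mm²

Apply the shoelace formula to the sequence of (X, Y) vertices; enclosed area = 73.84 mm².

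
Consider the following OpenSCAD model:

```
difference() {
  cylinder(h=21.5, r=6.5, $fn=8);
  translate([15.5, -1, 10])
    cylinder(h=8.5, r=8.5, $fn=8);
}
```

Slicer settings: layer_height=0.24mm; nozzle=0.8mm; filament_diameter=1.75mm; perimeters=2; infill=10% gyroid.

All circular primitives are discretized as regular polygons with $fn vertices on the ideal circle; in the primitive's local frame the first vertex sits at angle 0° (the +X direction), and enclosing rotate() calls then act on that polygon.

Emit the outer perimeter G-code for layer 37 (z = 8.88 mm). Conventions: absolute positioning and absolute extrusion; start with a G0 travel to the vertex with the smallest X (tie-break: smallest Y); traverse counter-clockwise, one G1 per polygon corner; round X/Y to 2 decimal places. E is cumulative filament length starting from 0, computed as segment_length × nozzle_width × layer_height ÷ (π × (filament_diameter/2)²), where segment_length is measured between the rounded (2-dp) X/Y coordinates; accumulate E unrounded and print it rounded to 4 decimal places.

At z = 8.88 mm: the cylinder: section is a regular 8-gon, circumradius r=6.5; the cylinder at (15.5, -1) is not intersected at this z (z outside [10, 18.5]); Taking the first minus the rest: none of the subtracted shapes is present at this height, so the r=6.5 cylinder is unchanged — 1 connected region. The outline is a single polygon with 8 vertices. Extrusion per mm of travel: 0.8 × 0.24 / (π × 0.875²) = 0.079824. Accumulating E over each segment gives final E = 3.1783.

G0 X-6.50 Y0.00 Z8.88
G1 X-4.60 Y-4.60 E0.3973
G1 X0.00 Y-6.50 E0.7946
G1 X4.60 Y-4.60 E1.1918
G1 X6.50 Y0.00 E1.5891
G1 X4.60 Y4.60 E1.9864
G1 X0.00 Y6.50 E2.3837
G1 X-4.60 Y4.60 E2.7810
G1 X-6.50 Y0.00 E3.1783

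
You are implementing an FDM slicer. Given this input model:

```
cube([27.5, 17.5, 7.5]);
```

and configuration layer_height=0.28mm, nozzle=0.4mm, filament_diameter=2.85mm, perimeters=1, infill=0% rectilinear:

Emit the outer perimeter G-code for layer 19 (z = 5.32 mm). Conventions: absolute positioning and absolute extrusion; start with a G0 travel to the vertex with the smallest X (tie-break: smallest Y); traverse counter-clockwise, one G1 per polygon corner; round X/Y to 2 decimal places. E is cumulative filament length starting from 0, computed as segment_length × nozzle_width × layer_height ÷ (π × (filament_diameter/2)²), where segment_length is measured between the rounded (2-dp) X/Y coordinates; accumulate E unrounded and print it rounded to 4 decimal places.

At z = 5.32 mm: the cube (footprint 27.5×17.5) is included at this height. The outline is a single polygon with 4 vertices. Extrusion per mm of travel: 0.4 × 0.28 / (π × 1.425²) = 0.017557. Accumulating E over each segment gives final E = 1.5801.

G0 X0.00 Y0.00 Z5.32
G1 X27.50 Y0.00 E0.4828
G1 X27.50 Y17.50 E0.7900
G1 X0.00 Y17.50 E1.2728
G1 X0.00 Y0.00 E1.5801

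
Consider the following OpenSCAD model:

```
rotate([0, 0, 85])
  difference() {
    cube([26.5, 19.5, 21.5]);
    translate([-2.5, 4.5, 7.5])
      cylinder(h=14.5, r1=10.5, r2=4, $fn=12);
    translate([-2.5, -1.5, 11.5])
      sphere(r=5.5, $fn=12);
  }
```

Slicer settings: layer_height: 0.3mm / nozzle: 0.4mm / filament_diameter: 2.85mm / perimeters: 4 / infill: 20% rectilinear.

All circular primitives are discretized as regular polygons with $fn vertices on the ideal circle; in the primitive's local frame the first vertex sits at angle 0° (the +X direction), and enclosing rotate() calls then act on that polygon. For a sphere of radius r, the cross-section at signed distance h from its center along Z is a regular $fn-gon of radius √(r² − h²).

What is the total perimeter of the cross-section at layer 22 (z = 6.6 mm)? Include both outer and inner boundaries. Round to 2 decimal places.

92.00 mm

At z = 6.6 mm: the 26.5×19.5 cube contributes its full rectangle (perimeter 92.00 mm); the cone at (-2.5, 4.5) is not intersected at this z (z outside [7.5, 22]); the r=5.5 sphere at (-2.5, -1.5) slices to a regular 12-gon of circumradius 2.498 (√(r²−h²) with h=4.9 from center) (perimeter = 2·12·2.498·sin(180°/12) = 15.52 mm); Taking the first minus the rest: starting from the 26.5×19.5 cube, the r=5.5 sphere at (-2.5, -1.5) misses the remaining region (no effect) — boundary = 92.00 mm; (whole slice rotated 85° about Z — lengths, areas and connectivity unchanged). Overall, the cross-section is a single solid region. Total boundary length (outer) = 92.00 mm.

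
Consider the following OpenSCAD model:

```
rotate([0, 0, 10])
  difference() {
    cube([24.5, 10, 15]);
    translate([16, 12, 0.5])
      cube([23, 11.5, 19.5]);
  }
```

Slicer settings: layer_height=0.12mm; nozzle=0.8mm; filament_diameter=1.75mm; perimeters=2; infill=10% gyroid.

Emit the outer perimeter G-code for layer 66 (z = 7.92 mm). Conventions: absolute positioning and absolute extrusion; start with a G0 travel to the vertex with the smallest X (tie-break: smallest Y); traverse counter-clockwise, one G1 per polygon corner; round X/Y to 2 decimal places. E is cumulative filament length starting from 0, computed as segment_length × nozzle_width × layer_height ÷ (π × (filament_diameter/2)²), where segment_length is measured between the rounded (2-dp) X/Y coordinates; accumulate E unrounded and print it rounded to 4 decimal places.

At z = 7.92 mm: the cube (footprint 24.5×10) is included at this height; the 23×11.5 cube at (16, 12) contributes its full rectangle; After the difference (first − rest): starting from the 24.5×10 cube, the 23×11.5 cube at (16, 12) misses the remaining region (no effect) — 1 connected region; (rotated 10° about Z; rotation is an isometry so areas/perimeters/island counts are preserved). The outline is a single polygon with 4 vertices. Extrusion per mm of travel: 0.8 × 0.12 / (π × 0.875²) = 0.039912. Accumulating E over each segment gives final E = 2.7543.

G0 X-1.74 Y9.85 Z7.92
G1 X0.00 Y0.00 E0.3992
G1 X24.13 Y4.25 E1.3771
G1 X22.39 Y14.10 E1.7763
G1 X-1.74 Y9.85 E2.7543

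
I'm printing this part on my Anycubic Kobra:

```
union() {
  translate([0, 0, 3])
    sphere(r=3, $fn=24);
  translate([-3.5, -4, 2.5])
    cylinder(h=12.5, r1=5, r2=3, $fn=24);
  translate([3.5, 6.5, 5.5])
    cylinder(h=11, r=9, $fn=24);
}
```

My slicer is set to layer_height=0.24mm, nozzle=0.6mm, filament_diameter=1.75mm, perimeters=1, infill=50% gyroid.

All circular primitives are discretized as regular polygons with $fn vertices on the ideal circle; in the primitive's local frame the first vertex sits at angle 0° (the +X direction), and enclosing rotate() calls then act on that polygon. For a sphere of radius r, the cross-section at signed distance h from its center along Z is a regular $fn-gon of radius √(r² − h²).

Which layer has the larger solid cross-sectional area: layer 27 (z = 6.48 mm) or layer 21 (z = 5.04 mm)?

Layer 27 (z = 6.48): the sphere is absent (|z−center|=3.480 > r=3); the cone at (-3.5, -4) contributes a regular 24-gon of circumradius 4.363 (interpolated between r1=5 and r2=3 at t=0.318) (area = (24/2)·4.363²·sin(360°/24) = 59.13 mm²); the cylinder at (3.5, 6.5): section is a regular 24-gon, circumradius r=9 (area = (24/2)·9.000²·sin(360°/24) = 251.57 mm²); Taking the union: the regions partially overlap — summed areas 310.70 mm² minus the doubly-counted overlap 1.74 mm² gives 308.96 mm² — area = 308.96 mm². So its area = 308.96 mm². Layer 21 (z = 5.04): the sphere: section is a regular 24-gon, circumradius = √(r²−h²) = √(3²−2.04²) = 2.200 (area = (24/2)·2.200²·sin(360°/24) = 15.03 mm²); the cone at (-3.5, -4) (r1=5→r2=3) has section circumradius 4.594 here — a regular 24-gon (area = (24/2)·4.594²·sin(360°/24) = 65.54 mm²); the cylinder at (3.5, 6.5) does not reach this height (z outside [5.5, 16.5]); Merging all regions: the regions partially overlap — summed areas 80.56 mm² minus the doubly-counted overlap 3.74 mm² gives 76.82 mm² — area = 76.82 mm². So its area = 76.82 mm². Layer 27 is larger (308.96 vs 76.82 mm²).

layer 27 (z = 6.48 mm)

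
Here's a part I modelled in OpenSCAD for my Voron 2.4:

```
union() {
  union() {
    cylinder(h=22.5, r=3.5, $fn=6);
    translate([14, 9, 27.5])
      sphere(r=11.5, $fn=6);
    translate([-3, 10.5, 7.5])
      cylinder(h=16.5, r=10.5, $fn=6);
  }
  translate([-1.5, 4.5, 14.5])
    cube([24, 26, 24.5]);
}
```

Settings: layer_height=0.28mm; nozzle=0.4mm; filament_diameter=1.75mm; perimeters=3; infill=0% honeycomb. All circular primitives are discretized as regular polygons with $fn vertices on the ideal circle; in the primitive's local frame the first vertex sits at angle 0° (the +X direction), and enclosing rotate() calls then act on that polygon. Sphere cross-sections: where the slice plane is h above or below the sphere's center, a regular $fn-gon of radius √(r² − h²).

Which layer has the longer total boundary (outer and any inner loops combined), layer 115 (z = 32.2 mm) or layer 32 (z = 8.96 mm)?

Layer 115 (z = 32.2): the cylinder is not intersected at this z (z outside [0, 22.5]); the sphere at (14, 9): section is a regular 6-gon, circumradius = √(r²−h²) = √(11.5²−4.7²) = 10.496 (perimeter = 2·6·10.496·sin(180°/6) = 62.97 mm); the cylinder at (-3, 10.5) is not intersected at this z (z outside [7.5, 24]); Merging all regions: only the r=11.5 sphere at (14, 9) is present, so the union is just that shape — boundary = 62.97 mm; the cube at (-1.5, 4.5) (footprint 24×26) is included at this height (perimeter 100.00 mm); Combining (union): the regions partially overlap (shared area 218.97 mm²), so the edge portions inside another operand are dropped and the merged outline is re-measured after clipping — boundary = 106.37 mm. So its perimeter = 106.37 mm. Layer 32 (z = 8.96): the r=3.5 cylinder gives a regular 6-gon of circumradius 3.5 (constant along its height) (perimeter = 2·6·3.500·sin(180°/6) = 21.00 mm); the sphere at (14, 9) is absent (|z−center|=18.540 > r=11.5); the r=10.5 cylinder at (-3, 10.5) gives a regular 6-gon of circumradius 10.5 (constant along its height) (perimeter = 2·6·10.500·sin(180°/6) = 63.00 mm); Combining (union): the regions partially overlap (shared area 7.13 mm²), so the edge portions inside another operand are dropped and the merged outline is re-measured after clipping — boundary = 71.81 mm; the cube at (-1.5, 4.5) is absent (z outside [14.5, 39]); Taking the union: only the result so far is present, so the union is just that shape — boundary = 71.81 mm. So its perimeter = 71.81 mm. Layer 115 is larger (106.37 vs 71.81 mm).

layer 115 (z = 32.2 mm)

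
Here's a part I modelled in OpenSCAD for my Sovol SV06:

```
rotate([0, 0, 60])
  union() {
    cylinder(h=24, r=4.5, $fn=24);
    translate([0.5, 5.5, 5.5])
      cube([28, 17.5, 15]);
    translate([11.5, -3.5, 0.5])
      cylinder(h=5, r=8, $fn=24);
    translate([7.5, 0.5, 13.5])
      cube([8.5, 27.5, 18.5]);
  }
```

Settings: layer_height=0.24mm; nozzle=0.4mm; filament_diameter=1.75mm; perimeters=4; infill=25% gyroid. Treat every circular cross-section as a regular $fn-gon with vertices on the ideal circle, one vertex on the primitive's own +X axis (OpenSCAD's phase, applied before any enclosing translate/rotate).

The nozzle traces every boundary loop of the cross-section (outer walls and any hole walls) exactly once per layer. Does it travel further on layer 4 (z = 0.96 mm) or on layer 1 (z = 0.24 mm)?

layer 4 (z = 0.96 mm)

Layer 4 (z = 0.96): the cylinder: section is a regular 24-gon, circumradius r=4.5 (perimeter = 2·24·4.500·sin(180°/24) = 28.19 mm); the cube at (0.5, 5.5) is absent (z outside [5.5, 20.5]); the r=8 cylinder at (11.5, -3.5) gives a regular 24-gon of circumradius 8 (constant along its height) (perimeter = 2·24·8.000·sin(180°/24) = 50.12 mm); the cube at (7.5, 0.5) does not reach this height (z outside [13.5, 32]); Combining (union): the regions partially overlap (shared area 0.82 mm²), so the edge portions inside another operand are dropped and the merged outline is re-measured after clipping — boundary = 72.24 mm; (rotated 60° about Z; rotation is an isometry so areas/perimeters/island counts are preserved). So its perimeter = 72.24 mm. Layer 1 (z = 0.24): the r=4.5 cylinder contributes a regular 24-gon of circumradius 4.5 (perimeter = 2·24·4.500·sin(180°/24) = 28.19 mm); the cube at (0.5, 5.5) is not intersected at this z (z outside [5.5, 20.5]); the cylinder at (11.5, -3.5) does not reach this height (z outside [0.5, 5.5]); the cube at (7.5, 0.5) does not reach this height (z outside [13.5, 32]); Combining (union): only the r=4.5 cylinder is present, so the union is just that shape — boundary = 28.19 mm; (whole slice rotated 60° about Z — lengths, areas and connectivity unchanged). So its perimeter = 28.19 mm. Layer 4 is larger (72.24 vs 28.19 mm).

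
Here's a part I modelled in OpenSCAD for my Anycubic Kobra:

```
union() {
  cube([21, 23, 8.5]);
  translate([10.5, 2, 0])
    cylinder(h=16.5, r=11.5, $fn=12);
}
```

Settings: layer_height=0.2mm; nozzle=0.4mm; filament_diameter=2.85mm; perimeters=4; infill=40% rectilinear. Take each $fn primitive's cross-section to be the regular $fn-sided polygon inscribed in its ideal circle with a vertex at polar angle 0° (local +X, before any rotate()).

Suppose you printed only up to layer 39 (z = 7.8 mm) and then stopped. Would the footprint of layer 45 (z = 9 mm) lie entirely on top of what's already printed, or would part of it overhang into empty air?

entirely on top

Compare the two slices. At z = 7.8: the cube is present — its section is the full 21×23 rectangle (area 483.00 mm²); the r=11.5 cylinder at (10.5, 2) gives a regular 12-gon of circumradius 11.5 (constant along its height) (area = (12/2)·11.500²·sin(360°/12) = 396.75 mm²); Taking the union: the regions partially overlap — summed areas 879.75 mm² minus the doubly-counted overlap 236.64 mm² gives 643.11 mm² — area = 643.11 mm². At z = 9: the cube is absent (z outside [0, 8.5]); the r=11.5 cylinder at (10.5, 2) gives a regular 12-gon of circumradius 11.5 (constant along its height) (area = (12/2)·11.500²·sin(360°/12) = 396.75 mm²); Merging all regions: only the r=11.5 cylinder at (10.5, 2) is present, so the union is just that shape — area = 396.75 mm². Checking containment: the cross-section at z = 9 is a subset of the cross-section at z = 7.8.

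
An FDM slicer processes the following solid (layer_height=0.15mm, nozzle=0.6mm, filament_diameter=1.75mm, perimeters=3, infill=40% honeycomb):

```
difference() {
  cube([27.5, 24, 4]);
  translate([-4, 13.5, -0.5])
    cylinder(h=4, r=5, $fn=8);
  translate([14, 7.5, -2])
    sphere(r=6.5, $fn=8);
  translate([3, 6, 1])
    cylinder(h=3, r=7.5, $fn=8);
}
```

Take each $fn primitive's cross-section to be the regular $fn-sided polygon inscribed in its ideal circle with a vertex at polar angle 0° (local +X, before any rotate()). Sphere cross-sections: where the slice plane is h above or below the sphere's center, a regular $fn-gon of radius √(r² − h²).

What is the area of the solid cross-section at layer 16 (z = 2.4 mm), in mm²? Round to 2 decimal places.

479.24 mm²

At z = 2.4 mm: the cube (footprint 27.5×24) is included at this height (area 660.00 mm²); the r=5 cylinder at (-4, 13.5) gives a regular 8-gon of circumradius 5 (constant along its height) (area = (8/2)·5.000²·sin(360°/8) = 70.71 mm²); the r=6.5 sphere at (14, 7.5) slices to a regular 8-gon of circumradius 4.784 (√(r²−h²) with h=4.4 from center) (area = (8/2)·4.784²·sin(360°/8) = 64.74 mm²); the cylinder at (3, 6): section is a regular 8-gon, circumradius r=7.5 (area = (8/2)·7.500²·sin(360°/8) = 159.10 mm²); Subtracting the remaining from the first: starting from the 27.5×24 cube (660.00 mm²), the r=5 cylinder at (-4, 13.5) partially overlaps it — only the 2.41 mm² overlap (of its 70.71 mm²) is removed, clipping the outline; the r=6.5 sphere at (14, 7.5) lies wholly inside it (removes its full 64.74 mm² and its 29.29 mm outline becomes a hole wall); the r=7.5 cylinder at (3, 6) partially overlaps it — only the 113.60 mm² overlap (of its 159.10 mm²) is removed, clipping the outline — area = 479.24 mm². Overall, the cross-section is a single solid region. Net area = 479.24 mm².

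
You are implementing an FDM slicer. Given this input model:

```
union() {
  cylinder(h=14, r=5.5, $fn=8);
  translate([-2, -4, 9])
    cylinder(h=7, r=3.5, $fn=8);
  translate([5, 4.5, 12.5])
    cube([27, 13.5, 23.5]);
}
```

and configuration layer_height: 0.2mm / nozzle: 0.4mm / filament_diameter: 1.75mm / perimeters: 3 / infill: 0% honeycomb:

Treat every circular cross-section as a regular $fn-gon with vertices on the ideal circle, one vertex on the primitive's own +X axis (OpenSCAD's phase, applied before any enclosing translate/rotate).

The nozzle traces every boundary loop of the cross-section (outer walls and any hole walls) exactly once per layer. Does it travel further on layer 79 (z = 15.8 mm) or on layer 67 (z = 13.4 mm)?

layer 67 (z = 13.4 mm)

Layer 79 (z = 15.8): the cylinder does not reach this height (z outside [0, 14]); the r=3.5 cylinder at (-2, -4) contributes a regular 8-gon of circumradius 3.5 (perimeter = 2·8·3.500·sin(180°/8) = 21.43 mm); the 27×13.5 cube at (5, 4.5) contributes its full rectangle (perimeter 81.00 mm); Taking the union: the 2 present regions are separate (no shared area or edge), so areas and boundary lengths simply add and each stays a separate island — boundary = 102.43 mm. So its perimeter = 102.43 mm. Layer 67 (z = 13.4): the r=5.5 cylinder contributes a regular 8-gon of circumradius 5.5 (perimeter = 2·8·5.500·sin(180°/8) = 33.68 mm); the cylinder at (-2, -4): section is a regular 8-gon, circumradius r=3.5 (perimeter = 2·8·3.500·sin(180°/8) = 21.43 mm); the 27×13.5 cube at (5, 4.5) contributes its full rectangle (perimeter 81.00 mm); Merging all regions: the regions partially overlap (shared area 19.96 mm²), so the edge portions inside another operand are dropped and the merged outline is re-measured after clipping — boundary = 119.01 mm. So its perimeter = 119.01 mm. Layer 67 is larger (119.01 vs 102.43 mm).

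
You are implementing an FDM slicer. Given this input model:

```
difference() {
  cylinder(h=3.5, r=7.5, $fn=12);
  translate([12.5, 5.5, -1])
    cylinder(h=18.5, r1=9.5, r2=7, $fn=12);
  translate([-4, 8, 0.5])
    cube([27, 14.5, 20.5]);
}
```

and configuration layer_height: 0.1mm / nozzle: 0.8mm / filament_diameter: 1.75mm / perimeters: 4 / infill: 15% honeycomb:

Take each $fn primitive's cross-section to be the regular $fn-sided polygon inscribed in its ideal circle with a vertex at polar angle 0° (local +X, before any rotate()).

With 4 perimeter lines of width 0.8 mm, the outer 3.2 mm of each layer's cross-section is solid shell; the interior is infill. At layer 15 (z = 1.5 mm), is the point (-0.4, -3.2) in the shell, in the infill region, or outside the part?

infill

At z = 1.5 mm: the cylinder: section is a regular 12-gon, circumradius r=7.5; the cone at (12.5, 5.5): at t=0.135 of its height the radius interpolates to r₁+(r₂−r₁)t = 9.162, giving a regular 12-gon of that circumradius; the cube at (-4, 8) is present — its section is the full 27×14.5 rectangle; After the difference (first − rest): starting from the r=7.5 cylinder, the cone at (12.5, 5.5) partially overlaps it — only the 15.73 mm² overlap (of its 251.84 mm²) is removed, clipping the outline; the 27×14.5 cube at (-4, 8) misses the remaining region (no effect) — 1 connected region. Overall, the cross-section is a single solid region. The nearest boundary edge runs (-0.00, -7.50)→(-3.75, -6.50); distance from the point to it = 4.05 mm. The point is inside the cross-section and 4.05 mm from the nearest boundary — more than the 3.2 mm shell width (4 × 0.8), so it's in the infill interior.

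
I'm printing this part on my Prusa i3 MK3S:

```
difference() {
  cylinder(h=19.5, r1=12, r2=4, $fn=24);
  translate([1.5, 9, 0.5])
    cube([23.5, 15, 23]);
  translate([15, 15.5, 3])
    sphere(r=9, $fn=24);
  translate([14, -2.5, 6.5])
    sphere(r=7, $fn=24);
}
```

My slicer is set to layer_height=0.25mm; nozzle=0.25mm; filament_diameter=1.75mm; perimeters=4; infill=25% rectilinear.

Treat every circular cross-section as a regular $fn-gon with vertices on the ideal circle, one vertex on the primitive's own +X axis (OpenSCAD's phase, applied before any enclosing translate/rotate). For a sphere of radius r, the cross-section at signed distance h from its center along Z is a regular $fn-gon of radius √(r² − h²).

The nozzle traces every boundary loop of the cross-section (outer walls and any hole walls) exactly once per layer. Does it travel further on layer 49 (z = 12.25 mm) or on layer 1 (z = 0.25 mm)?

Layer 49 (z = 12.25): the cone contributes a regular 24-gon of circumradius 6.974 (interpolated between r1=12 and r2=4 at t=0.628) (perimeter = 2·24·6.974·sin(180°/24) = 43.70 mm); the cube at (1.5, 9) is present — its section is the full 23.5×15 rectangle (perimeter 77.00 mm); the sphere at (15, 15.5) does not reach this height (|z−center|=9.250 > r=9); the sphere at (14, -2.5): section is a regular 24-gon, circumradius = √(r²−h²) = √(7²−5.75²) = 3.992 (perimeter = 2·24·3.992·sin(180°/24) = 25.01 mm); Taking the first minus the rest: starting from the cone, the 23.5×15 cube at (1.5, 9) misses the remaining region (no effect); the r=7 sphere at (14, -2.5) misses the remaining region (no effect) — boundary = 43.70 mm. So its perimeter = 43.70 mm. Layer 1 (z = 0.25): the cone: at t=0.013 of its height the radius interpolates to r₁+(r₂−r₁)t = 11.897, giving a regular 24-gon of that circumradius (perimeter = 2·24·11.897·sin(180°/24) = 74.54 mm); the cube at (1.5, 9) does not reach this height (z outside [0.5, 23.5]); the r=9 sphere at (15, 15.5) contributes a regular 24-gon of circumradius √(9²−2.75²) = 8.570 (perimeter = 2·24·8.570·sin(180°/24) = 53.69 mm); the r=7 sphere at (14, -2.5) slices to a regular 24-gon of circumradius 3.152 (√(r²−h²) with h=6.25 from center) (perimeter = 2·24·3.152·sin(180°/24) = 19.75 mm); After the difference (first − rest): starting from the cone, the r=9 sphere at (15, 15.5) misses the remaining region (no effect); the r=7 sphere at (14, -2.5) partially overlaps it — only the 1.86 mm² overlap (of its 30.86 mm²) is removed, clipping the outline — boundary = 74.79 mm. So its perimeter = 74.79 mm. Layer 1 is larger (74.79 vs 43.70 mm).

layer 1 (z = 0.25 mm)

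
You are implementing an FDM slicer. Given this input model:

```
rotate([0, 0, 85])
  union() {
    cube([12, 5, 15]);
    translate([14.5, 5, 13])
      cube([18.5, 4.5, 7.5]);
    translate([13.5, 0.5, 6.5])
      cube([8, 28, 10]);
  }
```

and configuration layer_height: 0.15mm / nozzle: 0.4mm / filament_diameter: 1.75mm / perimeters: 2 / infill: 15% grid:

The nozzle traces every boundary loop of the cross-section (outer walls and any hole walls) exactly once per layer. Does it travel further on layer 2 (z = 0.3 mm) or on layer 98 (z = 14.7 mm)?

Layer 2 (z = 0.3): the cube (footprint 12×5) is included at this height (perimeter 34.00 mm); the cube at (14.5, 5) does not reach this height (z outside [13, 20.5]); the cube at (13.5, 0.5) is absent (z outside [6.5, 16.5]); Combining (union): only the 12×5 cube is present, so the union is just that shape — boundary = 34.00 mm; (whole slice rotated 85° about Z — lengths, areas and connectivity unchanged). So its perimeter = 34.00 mm. Layer 98 (z = 14.7): the cube is present — its section is the full 12×5 rectangle (perimeter 34.00 mm); the cube at (14.5, 5) is present — its section is the full 18.5×4.5 rectangle (perimeter 46.00 mm); the cube at (13.5, 0.5) is present — its section is the full 8×28 rectangle (perimeter 72.00 mm); Combining (union): the regions partially overlap (shared area 31.50 mm²), so the edge portions inside another operand are dropped and the merged outline is re-measured after clipping — boundary = 129.00 mm; (rotated 85° about Z; rotation is an isometry so areas/perimeters/island counts are preserved). So its perimeter = 129.00 mm. Layer 98 is larger (129.00 vs 34.00 mm).

layer 98 (z = 14.7 mm)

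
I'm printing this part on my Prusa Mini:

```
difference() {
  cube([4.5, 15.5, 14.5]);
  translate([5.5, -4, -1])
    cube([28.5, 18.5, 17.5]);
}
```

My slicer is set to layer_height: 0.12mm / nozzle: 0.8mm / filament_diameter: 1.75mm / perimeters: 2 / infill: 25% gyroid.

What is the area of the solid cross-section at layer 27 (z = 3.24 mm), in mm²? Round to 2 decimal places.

At z = 3.24 mm: the cube (footprint 4.5×15.5) is included at this height (area 69.75 mm²); the cube at (5.5, -4) (footprint 28.5×18.5) is included at this height (area 527.25 mm²); After the difference (first − rest): starting from the 4.5×15.5 cube (69.75 mm²), the 28.5×18.5 cube at (5.5, -4) misses the remaining region (no effect) — area = 69.75 mm². Overall, the cross-section is a single solid region. Net area = 69.75 mm².

69.75 mm²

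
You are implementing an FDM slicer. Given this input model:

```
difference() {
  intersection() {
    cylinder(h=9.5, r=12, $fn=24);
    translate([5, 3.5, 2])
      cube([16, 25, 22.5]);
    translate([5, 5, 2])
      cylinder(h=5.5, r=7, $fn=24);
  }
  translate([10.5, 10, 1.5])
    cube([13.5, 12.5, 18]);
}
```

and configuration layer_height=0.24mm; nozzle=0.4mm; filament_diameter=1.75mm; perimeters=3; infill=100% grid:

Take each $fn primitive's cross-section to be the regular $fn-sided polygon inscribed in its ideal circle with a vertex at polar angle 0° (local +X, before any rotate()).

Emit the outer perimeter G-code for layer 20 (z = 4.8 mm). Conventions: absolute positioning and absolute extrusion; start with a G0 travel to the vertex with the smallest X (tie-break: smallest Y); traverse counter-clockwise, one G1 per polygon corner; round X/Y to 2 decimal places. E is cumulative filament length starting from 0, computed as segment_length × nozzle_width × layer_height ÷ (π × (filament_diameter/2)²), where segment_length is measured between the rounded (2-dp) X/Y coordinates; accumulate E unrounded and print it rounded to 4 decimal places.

At z = 4.8 mm: the r=12 cylinder gives a regular 24-gon of circumradius 12 (constant along its height); the cube at (5, 3.5) (footprint 16×25) is included at this height; the cylinder at (5, 5): section is a regular 24-gon, circumradius r=7; After intersecting: the 16×25 cube at (5, 3.5) partially overlaps the r=12 cylinder; clipping to the common part keeps 30.29 mm²; the running intersection lies inside the r=7 cylinder at (5, 5), so it is kept whole — 1 connected region; the cube at (10.5, 10) (footprint 13.5×12.5) is included at this height; After the difference (first − rest): starting from the result so far, the 13.5×12.5 cube at (10.5, 10) misses the remaining region (no effect) — 1 connected region. The outline is a single polygon with 6 vertices. Extrusion per mm of travel: 0.4 × 0.24 / (π × 0.875²) = 0.039912. Accumulating E over each segment gives final E = 0.9498.

G0 X5.00 Y3.50 Z4.80
G1 X11.43 Y3.50 E0.2566
G1 X10.39 Y6.00 E0.3647
G1 X8.49 Y8.49 E0.4897
G1 X6.00 Y10.39 E0.6147
G1 X5.00 Y10.81 E0.6580
G1 X5.00 Y3.50 E0.9498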